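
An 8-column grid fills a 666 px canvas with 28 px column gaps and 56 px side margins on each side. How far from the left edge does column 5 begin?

Content = 666 − 2·56 = 554 px.
554 − 7·28 = 358; ÷8 gives c = 44.75 px.
Before column 5: the margin + 4 columns + 4 column gaps.
Offset = 56 + 4·(44.75 + 28) = 56 + 291 = 347 px.

347 px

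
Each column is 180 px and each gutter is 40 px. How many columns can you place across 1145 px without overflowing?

5 columns: 5·180 + 4·40 = 1060 px ≤ 1145.
6 columns: 1280 px > 1145. So 5.

5 columns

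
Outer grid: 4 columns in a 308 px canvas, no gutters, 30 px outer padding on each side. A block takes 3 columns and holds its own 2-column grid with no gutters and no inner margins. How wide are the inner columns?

Outer content = 308 − 2·30 = 248 px.
With no gutters, each column is 248/4 = 62 px.
With no gutters, 3 columns span 3·62 = 186 px.
2d = 186 → d = 93 px.

93 px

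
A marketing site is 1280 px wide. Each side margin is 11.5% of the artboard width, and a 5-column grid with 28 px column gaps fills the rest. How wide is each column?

Margins: 11.5% × 1280 = 147.2 px each, so content = 1280 − 294.4 = 985.6 px.
5 columns + 4 column gaps: 5c + 4·28 = 985.6.
5c = 985.6 − 112 = 873.6, so c = 174.72 px.

174.72 px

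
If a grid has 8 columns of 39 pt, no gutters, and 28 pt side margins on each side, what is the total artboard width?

368 pt

Total width: 2·28 + 8·39 = 368 pt.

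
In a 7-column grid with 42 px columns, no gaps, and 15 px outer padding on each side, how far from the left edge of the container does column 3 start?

Each column+gutter stride is 42 px; 2 of them past the 15 px margin is 15 + 84 = 99 px.

99 px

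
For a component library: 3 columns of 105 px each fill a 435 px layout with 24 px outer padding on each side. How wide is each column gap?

Subtract both margins: 435 − 2·24 = 387 px.
3·105 + 2g = 387 → 2g = 72 → g = 36 px.

36 px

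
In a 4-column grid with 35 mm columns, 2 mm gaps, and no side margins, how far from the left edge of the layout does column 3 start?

74 mm

Each column+gutter stride is 37 mm; with no margin, 2 of them is 74 mm.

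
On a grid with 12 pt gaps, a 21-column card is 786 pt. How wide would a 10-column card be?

Subtracting 20 gaps of 12 leaves 546 for 21 columns, so c = 26 pt.
Span of 10: 10·26 + 9·12 = 260 + 108 = 368 pt.

368 pt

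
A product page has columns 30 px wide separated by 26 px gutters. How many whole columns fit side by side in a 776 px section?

14 columns

14 columns: 14·30 + 13·26 = 758 px ≤ 776.
15 columns: 814 px > 776. So 14.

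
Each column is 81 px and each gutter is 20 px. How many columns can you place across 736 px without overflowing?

7 columns

k columns need k·81 + (k−1)·20 = k·101 − 20.
k·101 − 20 ≤ 736 → k ≤ 756 / 101 ≈ 7.49, so k = 7.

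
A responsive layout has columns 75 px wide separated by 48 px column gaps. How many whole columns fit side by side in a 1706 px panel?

Each extra column adds 75 + 48 = 123 px.
(1706 + 48) / 123 = 14.26, so 14 columns fit.

14 columns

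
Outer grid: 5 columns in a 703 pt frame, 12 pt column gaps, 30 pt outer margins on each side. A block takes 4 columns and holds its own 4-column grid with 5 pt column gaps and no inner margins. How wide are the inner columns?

124.25 pt

Outer content = 703 − 2·30 = 643 pt.
5 columns + 4 column gaps: 5c + 4·12 = 643.
5c = 643 − 48 = 595, so c = 119 pt.
Span of 4: 4·119 + 3·12 = 476 + 36 = 512 pt.
4 columns + 3 column gaps: 4d + 3·5 = 512.
4d = 512 − 15 = 497, so d = 124.25 pt.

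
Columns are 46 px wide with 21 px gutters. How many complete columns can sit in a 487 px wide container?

k columns need k·46 + (k−1)·21 = k·67 − 21.
k·67 − 21 ≤ 487 → k ≤ 508 / 67 ≈ 7.58, so k = 7.

7 columns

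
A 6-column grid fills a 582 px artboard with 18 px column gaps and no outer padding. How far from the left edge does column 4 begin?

582 − 5·18 = 492; ÷6 gives c = 82 px.
No margin, so column 4 starts at 3·(column + gutter) = 3·100 = 300 px.

300 px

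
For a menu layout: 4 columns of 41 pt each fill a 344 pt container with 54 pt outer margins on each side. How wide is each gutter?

24 pt

Content width = 344 − 2·54 = 236 pt.
Columns use 164 pt, leaving 72 pt across 3 gutters = 24 pt each.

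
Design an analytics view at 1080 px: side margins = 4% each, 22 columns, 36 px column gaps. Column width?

Margins: 4% × 1080 = 43.2 px each, so content = 1080 − 86.4 = 993.6 px.
Subtracting 21 column gaps of 36 leaves 237.6 for 22 columns, so c = 10.8 px.

10.8 px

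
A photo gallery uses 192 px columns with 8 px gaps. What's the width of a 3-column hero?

3 columns plus 2 gaps: 576 + 16 = 592 px.

592 px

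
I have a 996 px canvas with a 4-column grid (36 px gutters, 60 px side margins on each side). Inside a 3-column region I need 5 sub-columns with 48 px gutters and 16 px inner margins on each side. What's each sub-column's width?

84.8 px

Outer content = 996 − 2·60 = 876 px.
4c + 3·36 = 876 → 4c = 768 → c = 192 px.
3-column span = 3·192 + 2·36 = 648 px.
Inner content = 648 − 2·16 = 616 px.
616 − 4·48 = 424; ÷5 gives d = 84.8 px.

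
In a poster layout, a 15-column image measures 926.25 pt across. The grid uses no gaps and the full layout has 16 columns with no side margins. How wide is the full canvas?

988 pt

With no gaps, each column is 926.25/15 = 61.75 pt.
Total width: 16·61.75 = 988 pt.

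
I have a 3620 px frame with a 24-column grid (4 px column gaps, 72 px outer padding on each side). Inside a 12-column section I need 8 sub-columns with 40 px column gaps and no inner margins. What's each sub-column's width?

Inside the margins: 3620 − 144 = 3476 px.
24 columns + 23 column gaps: 24c + 23·4 = 3476.
24c = 3476 − 92 = 3384, so c = 141 px.
12-column span = 12·141 + 11·4 = 1736 px.
1736 − 7·40 = 1456; ÷8 gives d = 182 px.

182 px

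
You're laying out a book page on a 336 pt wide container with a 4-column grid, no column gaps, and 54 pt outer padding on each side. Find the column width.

57 pt

Inside the margins: 336 − 108 = 228 pt.
With no column gaps, each column is 228/4 = 57 pt.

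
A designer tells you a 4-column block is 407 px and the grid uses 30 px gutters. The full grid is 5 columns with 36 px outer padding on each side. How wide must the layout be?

407 − 3·30 = 317; ÷4 gives c = 79.25 px.
Layout = 2·36 + 5·79.25 + 4·30 = 72 + 396.25 + 120 = 588.25 px.

588.25 px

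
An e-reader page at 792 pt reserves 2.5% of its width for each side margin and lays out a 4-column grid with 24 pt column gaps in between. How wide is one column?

170.1 pt

Each margin = 2.5% of 792 = 19.8 pt; content = 792 − 2·19.8 = 752.4 pt.
4c + 3·24 = 752.4 → 4c = 680.4 → c = 170.1 pt.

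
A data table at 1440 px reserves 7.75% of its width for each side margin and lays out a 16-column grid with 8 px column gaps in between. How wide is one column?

1440 × (1 − 2·7.75%) = 1440 × 84.5% = 1216.8 px for the columns.
Subtracting 15 column gaps of 8 leaves 1096.8 for 16 columns, so c = 68.55 px.

68.55 px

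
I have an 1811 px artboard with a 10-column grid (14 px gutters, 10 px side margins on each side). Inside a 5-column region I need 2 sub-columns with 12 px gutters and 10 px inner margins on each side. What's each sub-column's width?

428.25 px

Subtract both margins: 1811 − 2·10 = 1791 px.
1791 − 9·14 = 1665; ÷10 gives c = 166.5 px.
5 columns plus 4 gutters: 832.5 + 56 = 888.5 px.
Inner content = 888.5 − 2·10 = 868.5 px.
868.5 − 1·12 = 856.5; ÷2 gives d = 428.25 px.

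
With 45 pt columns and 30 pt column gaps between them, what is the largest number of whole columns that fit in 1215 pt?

16 columns

k columns need k·45 + (k−1)·30 = k·75 − 30.
k·75 − 30 ≤ 1215 → k ≤ 1245 / 75 ≈ 16.60, so k = 16.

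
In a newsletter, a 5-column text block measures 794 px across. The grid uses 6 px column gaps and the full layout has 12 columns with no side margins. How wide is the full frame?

5 columns + 4 column gaps: 5c + 4·6 = 794.
5c = 794 − 24 = 770, so c = 154 px.
Total width: 12·154 + 11·6 = 1914 px.

1914 px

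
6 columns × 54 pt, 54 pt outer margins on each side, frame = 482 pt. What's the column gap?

Subtract both margins: 482 − 2·54 = 374 pt.
6 columns take 6·54 = 324 pt; remaining 50 splits into 5 column gaps.
g = 50 / 5 = 10 pt.

10 pt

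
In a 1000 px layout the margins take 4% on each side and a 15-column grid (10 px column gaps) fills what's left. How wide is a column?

52 px

Margins: 4% × 1000 = 40 px each, so content = 1000 − 80 = 920 px.
920 − 14·10 = 780; ÷15 gives c = 52 px.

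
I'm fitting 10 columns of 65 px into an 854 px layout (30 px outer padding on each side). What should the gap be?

16 px

Subtract both margins: 854 − 2·30 = 794 px.
Columns use 650 px, leaving 144 px across 9 gaps = 16 px each.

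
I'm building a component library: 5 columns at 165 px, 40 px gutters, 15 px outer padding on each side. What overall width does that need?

1015 px

Total width: 2·15 + 5·165 + 4·40 = 1015 px.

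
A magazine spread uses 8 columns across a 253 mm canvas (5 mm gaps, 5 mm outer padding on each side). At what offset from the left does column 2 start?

36 mm

Inside the margins: 253 − 10 = 243 mm.
243 − 7·5 = 208; ÷8 gives c = 26 mm.
Each column+gutter stride is 31 mm; 1 of them past the 5 mm margin is 5 + 31 = 36 mm.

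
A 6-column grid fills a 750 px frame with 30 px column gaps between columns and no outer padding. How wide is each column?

6c + 5·30 = 750 → 6c = 600 → c = 100 px.

100 px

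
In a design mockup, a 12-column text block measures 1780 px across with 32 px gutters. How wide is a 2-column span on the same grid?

Subtracting 11 gutters of 32 leaves 1428 for 12 columns, so c = 119 px.
Span of 2: 2·119 + 1·32 = 238 + 32 = 270 px.

270 px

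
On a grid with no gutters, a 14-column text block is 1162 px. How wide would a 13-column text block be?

With no gutters, each column is 1162/14 = 83 px.
With no gutters, 13 columns span 13·83 = 1079 px.

1079 px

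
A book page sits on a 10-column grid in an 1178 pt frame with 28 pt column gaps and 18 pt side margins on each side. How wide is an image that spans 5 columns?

Inside the margins: 1178 − 36 = 1142 pt.
1142 − 9·28 = 890; ÷10 gives c = 89 pt.
5 columns plus 4 column gaps: 445 + 112 = 557 pt.

557 pt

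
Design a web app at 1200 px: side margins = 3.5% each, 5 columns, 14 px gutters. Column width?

Margins: 3.5% × 1200 = 42 px each, so content = 1200 − 84 = 1116 px.
Subtracting 4 gutters of 14 leaves 1060 for 5 columns, so c = 212 px.

212 px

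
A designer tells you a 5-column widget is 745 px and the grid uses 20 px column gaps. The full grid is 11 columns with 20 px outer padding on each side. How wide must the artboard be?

1703 px

5 columns + 4 column gaps: 5c + 4·20 = 745.
5c = 745 − 80 = 665, so c = 133 px.
Adding margins, columns and gutters: 40 + 1463 + 200 = 1703 px.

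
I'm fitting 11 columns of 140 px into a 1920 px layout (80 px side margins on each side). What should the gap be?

Subtract both margins: 1920 − 2·80 = 1760 px.
11 columns take 11·140 = 1540 px; remaining 220 splits into 10 gaps.
g = 220 / 10 = 22 px.

22 px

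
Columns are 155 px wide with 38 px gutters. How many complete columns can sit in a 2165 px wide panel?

11 columns: 11·155 + 10·38 = 2085 px ≤ 2165.
12 columns: 2278 px > 2165. So 11.

11 columns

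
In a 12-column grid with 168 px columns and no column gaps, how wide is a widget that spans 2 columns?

With no column gaps, 2 columns span 2·168 = 336 px.

336 px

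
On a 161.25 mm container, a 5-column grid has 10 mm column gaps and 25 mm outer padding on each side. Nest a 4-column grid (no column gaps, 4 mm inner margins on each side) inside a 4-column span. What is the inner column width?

19.75 mm

Outer content = 161.25 − 2·25 = 111.25 mm.
5c + 4·10 = 111.25 → 5c = 71.25 → c = 14.25 mm.
4-column span = 4·14.25 + 3·10 = 87 mm.
Inner content = 87 − 2·4 = 79 mm.
4d = 79 → d = 19.75 mm.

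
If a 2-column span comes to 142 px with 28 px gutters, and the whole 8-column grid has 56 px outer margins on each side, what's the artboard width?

764 px

142 − 1·28 = 114; ÷2 gives c = 57 px.
Artboard = 2·56 + 8·57 + 7·28 = 112 + 456 + 196 = 764 px.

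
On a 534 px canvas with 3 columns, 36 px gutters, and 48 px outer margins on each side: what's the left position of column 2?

206 px

Inside the margins: 534 − 96 = 438 px.
3c + 2·36 = 438 → 3c = 366 → c = 122 px.
Before column 2: the margin + 1 column + 1 gutter.
Offset = 48 + 1·(122 + 36) = 48 + 158 = 206 px.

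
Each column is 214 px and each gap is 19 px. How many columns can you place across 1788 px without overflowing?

k columns need k·214 + (k−1)·19 = k·233 − 19.
k·233 − 19 ≤ 1788 → k ≤ 1807 / 233 ≈ 7.76, so k = 7.

7 columns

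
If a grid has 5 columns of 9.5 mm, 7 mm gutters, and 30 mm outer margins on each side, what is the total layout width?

135.5 mm

Adding margins, columns and gutters: 60 + 47.5 + 28 = 135.5 mm.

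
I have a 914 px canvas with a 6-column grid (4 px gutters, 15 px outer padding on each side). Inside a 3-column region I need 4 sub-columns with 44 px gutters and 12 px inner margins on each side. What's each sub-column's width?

71 px

Outer content = 914 − 2·15 = 884 px.
Subtracting 5 gutters of 4 leaves 864 for 6 columns, so c = 144 px.
Span of 3: 3·144 + 2·4 = 432 + 8 = 440 px.
Inner content = 440 − 2·12 = 416 px.
4 columns + 3 gutters: 4d + 3·44 = 416.
4d = 416 − 132 = 284, so d = 71 px.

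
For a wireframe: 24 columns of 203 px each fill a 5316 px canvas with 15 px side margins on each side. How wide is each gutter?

18 px

Inside the margins: 5316 − 30 = 5286 px.
24·203 + 23g = 5286 → 23g = 414 → g = 18 px.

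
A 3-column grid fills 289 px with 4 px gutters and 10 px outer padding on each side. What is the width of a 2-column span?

178 px

Subtract both margins: 289 − 2·10 = 269 px.
269 − 2·4 = 261; ÷3 gives c = 87 px.
Span of 2: 2·87 + 1·4 = 174 + 4 = 178 px.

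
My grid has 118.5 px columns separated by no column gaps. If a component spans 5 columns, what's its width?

592.5 px

5-column span = 5·118.5 = 592.5 px.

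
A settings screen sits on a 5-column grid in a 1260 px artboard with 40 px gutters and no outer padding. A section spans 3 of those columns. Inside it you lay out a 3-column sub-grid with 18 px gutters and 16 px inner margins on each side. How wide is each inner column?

Subtracting 4 gutters of 40 leaves 1100 for 5 columns, so c = 220 px.
3 columns plus 2 gutters: 660 + 80 = 740 px.
Inner content = 740 − 2·16 = 708 px.
708 − 2·18 = 672; ÷3 gives d = 224 px.

224 px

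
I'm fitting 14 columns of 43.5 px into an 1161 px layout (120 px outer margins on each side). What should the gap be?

24 px

Subtract both margins: 1161 − 2·120 = 921 px.
14·43.5 + 13g = 921 → 13g = 312 → g = 24 px.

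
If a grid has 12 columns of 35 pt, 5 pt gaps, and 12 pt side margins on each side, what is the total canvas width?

499 pt

Total width: 2·12 + 12·35 + 11·5 = 499 pt.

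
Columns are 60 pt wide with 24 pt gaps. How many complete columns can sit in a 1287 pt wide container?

15 columns

Each extra column adds 60 + 24 = 84 pt.
(1287 + 24) / 84 = 15.61, so 15 columns fit.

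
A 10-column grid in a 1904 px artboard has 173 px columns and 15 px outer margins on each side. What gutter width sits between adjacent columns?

Subtract both margins: 1904 − 2·15 = 1874 px.
Columns use 1730 px, leaving 144 px across 9 gutters = 16 px each.

16 px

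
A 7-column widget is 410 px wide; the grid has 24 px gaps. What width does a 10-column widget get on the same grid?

7c + 6·24 = 410 → 7c = 266 → c = 38 px.
10 columns plus 9 gaps: 380 + 216 = 596 px.

596 px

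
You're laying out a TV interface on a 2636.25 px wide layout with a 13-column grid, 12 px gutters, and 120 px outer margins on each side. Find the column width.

Take off 240 px of margins, leaving 2396.25 px.
Subtracting 12 gutters of 12 leaves 2252.25 for 13 columns, so c = 173.25 px.

173.25 px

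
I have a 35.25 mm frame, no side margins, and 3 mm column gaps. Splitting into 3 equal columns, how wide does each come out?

9.75 mm

3 columns + 2 column gaps: 3c + 2·3 = 35.25.
3c = 35.25 − 6 = 29.25, so c = 9.75 mm.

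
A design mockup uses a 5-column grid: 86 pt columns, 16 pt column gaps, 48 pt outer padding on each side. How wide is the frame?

590 pt

Frame = 2·48 + 5·86 + 4·16 = 96 + 430 + 64 = 590 pt.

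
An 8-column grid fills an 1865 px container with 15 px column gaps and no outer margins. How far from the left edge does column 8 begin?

8c + 7·15 = 1865 → 8c = 1760 → c = 220 px.
No margin, so column 8 starts at 7·(column + gutter) = 7·235 = 1645 px.

1645 px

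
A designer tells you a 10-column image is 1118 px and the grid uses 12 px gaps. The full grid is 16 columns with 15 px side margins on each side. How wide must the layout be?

1826 px

1118 − 9·12 = 1010; ÷10 gives c = 101 px.
Layout = 2·15 + 16·101 + 15·12 = 30 + 1616 + 180 = 1826 px.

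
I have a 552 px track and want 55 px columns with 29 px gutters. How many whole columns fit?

6 columns

Each extra column adds 55 + 29 = 84 px.
(552 + 29) / 84 = 6.92, so 6 columns fit.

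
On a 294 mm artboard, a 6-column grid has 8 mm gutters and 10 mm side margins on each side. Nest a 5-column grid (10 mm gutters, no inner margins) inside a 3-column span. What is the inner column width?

18.6 mm

Inside the margins: 294 − 20 = 274 mm.
6c + 5·8 = 274 → 6c = 234 → c = 39 mm.
Span of 3: 3·39 + 2·8 = 117 + 16 = 133 mm.
Subtracting 4 gutters of 10 leaves 93 for 5 columns, so d = 18.6 mm.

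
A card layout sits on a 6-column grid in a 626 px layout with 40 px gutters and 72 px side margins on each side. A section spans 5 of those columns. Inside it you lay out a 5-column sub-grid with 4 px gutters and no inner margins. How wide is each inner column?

Outer content = 626 − 2·72 = 482 px.
6c + 5·40 = 482 → 6c = 282 → c = 47 px.
5-column span = 5·47 + 4·40 = 395 px.
5 columns + 4 gutters: 5d + 4·4 = 395.
5d = 395 − 16 = 379, so d = 75.8 px.

75.8 px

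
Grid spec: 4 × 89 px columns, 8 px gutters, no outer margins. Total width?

380 px

Total width: 4·89 + 3·8 = 380 px.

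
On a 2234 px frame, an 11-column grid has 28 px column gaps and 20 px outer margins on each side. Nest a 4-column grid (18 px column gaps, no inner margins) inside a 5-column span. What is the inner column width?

232 px

Inside the margins: 2234 − 40 = 2194 px.
11 columns + 10 column gaps: 11c + 10·28 = 2194.
11c = 2194 − 280 = 1914, so c = 174 px.
5-column span = 5·174 + 4·28 = 982 px.
4d + 3·18 = 982 → 4d = 928 → d = 232 px.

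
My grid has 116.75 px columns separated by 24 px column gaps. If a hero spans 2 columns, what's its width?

Span of 2: 2·116.75 + 1·24 = 233.5 + 24 = 257.5 px.

257.5 px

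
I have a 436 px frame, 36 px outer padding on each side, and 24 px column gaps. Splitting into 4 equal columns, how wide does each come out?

73 px

Content width = 436 − 2·36 = 364 px.
364 − 3·24 = 292; ÷4 gives c = 73 px.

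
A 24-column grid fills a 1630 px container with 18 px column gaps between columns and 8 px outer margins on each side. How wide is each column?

Inside the margins: 1630 − 16 = 1614 px.
Subtracting 23 column gaps of 18 leaves 1200 for 24 columns, so c = 50 px.

50 px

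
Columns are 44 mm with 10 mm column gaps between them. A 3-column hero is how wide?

152 mm

3-column span = 3·44 + 2·10 = 152 mm.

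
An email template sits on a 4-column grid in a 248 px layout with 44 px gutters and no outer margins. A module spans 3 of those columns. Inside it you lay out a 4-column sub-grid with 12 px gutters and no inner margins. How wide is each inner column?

Subtracting 3 gutters of 44 leaves 116 for 4 columns, so c = 29 px.
Span of 3: 3·29 + 2·44 = 87 + 88 = 175 px.
175 − 3·12 = 139; ÷4 gives d = 34.75 px.

34.75 px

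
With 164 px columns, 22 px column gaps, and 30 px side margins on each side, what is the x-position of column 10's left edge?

1704 px

Column 10 starts at margin + 9·(column + gutter) = 30 + 9·186 = 1704 px.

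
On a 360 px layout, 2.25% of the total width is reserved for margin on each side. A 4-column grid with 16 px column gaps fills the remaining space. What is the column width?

73.95 px

Margins: 2.25% × 360 = 8.1 px each, so content = 360 − 16.2 = 343.8 px.
Subtracting 3 column gaps of 16 leaves 295.8 for 4 columns, so c = 73.95 px.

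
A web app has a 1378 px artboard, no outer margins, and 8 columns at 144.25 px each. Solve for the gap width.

Columns use 1154 px, leaving 224 px across 7 gaps = 32 px each.

32 px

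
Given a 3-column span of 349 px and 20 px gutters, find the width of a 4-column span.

349 − 2·20 = 309; ÷3 gives c = 103 px.
4-column span = 4·103 + 3·20 = 472 px.

472 px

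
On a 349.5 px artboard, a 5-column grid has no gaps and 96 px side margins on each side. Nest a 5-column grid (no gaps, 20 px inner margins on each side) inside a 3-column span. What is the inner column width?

10.9 px

Inside the margins: 349.5 − 192 = 157.5 px.
With no gaps, each column is 157.5/5 = 31.5 px.
With no gaps, 3 columns span 3·31.5 = 94.5 px.
Inner content = 94.5 − 2·20 = 54.5 px.
54.5 / 5 = 10.9 px per column.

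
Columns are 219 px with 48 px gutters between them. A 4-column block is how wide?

Span of 4: 4·219 + 3·48 = 876 + 144 = 1020 px.

1020 px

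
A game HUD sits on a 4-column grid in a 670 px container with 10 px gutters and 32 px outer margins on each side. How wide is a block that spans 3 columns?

Subtract both margins: 670 − 2·32 = 606 px.
4c + 3·10 = 606 → 4c = 576 → c = 144 px.
Span of 3: 3·144 + 2·10 = 432 + 20 = 452 px.

452 px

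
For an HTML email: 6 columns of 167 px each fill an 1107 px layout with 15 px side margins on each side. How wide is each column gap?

Subtract both margins: 1107 − 2·15 = 1077 px.
Columns use 1002 px, leaving 75 px across 5 column gaps = 15 px each.

15 px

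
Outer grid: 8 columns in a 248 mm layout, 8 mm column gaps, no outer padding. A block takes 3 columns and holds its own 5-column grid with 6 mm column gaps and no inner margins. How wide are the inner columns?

12.8 mm

8c + 7·8 = 248 → 8c = 192 → c = 24 mm.
3 columns plus 2 column gaps: 72 + 16 = 88 mm.
5d + 4·6 = 88 → 5d = 64 → d = 12.8 mm.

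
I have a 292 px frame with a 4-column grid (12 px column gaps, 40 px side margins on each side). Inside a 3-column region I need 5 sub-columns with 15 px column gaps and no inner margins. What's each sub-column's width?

Inside the margins: 292 − 80 = 212 px.
Subtracting 3 column gaps of 12 leaves 176 for 4 columns, so c = 44 px.
3 columns plus 2 column gaps: 132 + 24 = 156 px.
5 columns + 4 column gaps: 5d + 4·15 = 156.
5d = 156 − 60 = 96, so d = 19.2 px.

19.2 px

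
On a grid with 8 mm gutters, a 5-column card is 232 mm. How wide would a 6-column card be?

5c + 4·8 = 232 → 5c = 200 → c = 40 mm.
6-column span = 6·40 + 5·8 = 280 mm.

280 mm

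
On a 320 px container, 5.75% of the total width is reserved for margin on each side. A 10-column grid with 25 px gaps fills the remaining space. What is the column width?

320 × (1 − 2·5.75%) = 320 × 88.5% = 283.2 px for the columns.
10c + 9·25 = 283.2 → 10c = 58.2 → c = 5.82 px.

5.82 px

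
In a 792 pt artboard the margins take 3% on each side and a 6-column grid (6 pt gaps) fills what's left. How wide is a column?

Each margin = 3% of 792 = 23.76 pt; content = 792 − 2·23.76 = 744.48 pt.
Subtracting 5 gaps of 6 leaves 714.48 for 6 columns, so c = 119.08 pt.

119.08 pt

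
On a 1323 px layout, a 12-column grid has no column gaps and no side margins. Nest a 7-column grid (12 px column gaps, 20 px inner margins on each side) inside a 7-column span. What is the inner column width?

94.25 px

1323 / 12 = 110.25 px per column.
With no column gaps, 7 columns span 7·110.25 = 771.75 px.
Inner content = 771.75 − 2·20 = 731.75 px.
731.75 − 6·12 = 659.75; ÷7 gives d = 94.25 px.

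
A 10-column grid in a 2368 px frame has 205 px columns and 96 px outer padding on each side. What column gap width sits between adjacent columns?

Subtract both margins: 2368 − 2·96 = 2176 px.
Columns use 2050 px, leaving 126 px across 9 column gaps = 14 px each.

14 px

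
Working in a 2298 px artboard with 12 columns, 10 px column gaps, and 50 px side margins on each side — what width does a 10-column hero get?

1830 px

Inside the margins: 2298 − 100 = 2198 px.
12c + 11·10 = 2198 → 12c = 2088 → c = 174 px.
10 columns plus 9 column gaps: 1740 + 90 = 1830 px.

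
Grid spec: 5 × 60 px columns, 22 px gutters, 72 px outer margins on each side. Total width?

Adding margins, columns and gutters: 144 + 300 + 88 = 532 px.

532 px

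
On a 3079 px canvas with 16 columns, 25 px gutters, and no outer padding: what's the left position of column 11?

Subtracting 15 gutters of 25 leaves 2704 for 16 columns, so c = 169 px.
No margin, so column 11 starts at 10·(column + gutter) = 10·194 = 1940 px.

1940 px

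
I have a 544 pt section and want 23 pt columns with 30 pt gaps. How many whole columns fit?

10 columns

10 columns: 10·23 + 9·30 = 500 pt ≤ 544.
11 columns: 553 pt > 544. So 10.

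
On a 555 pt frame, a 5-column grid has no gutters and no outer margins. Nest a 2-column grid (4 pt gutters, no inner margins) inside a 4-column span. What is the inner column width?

220 pt

With no gutters, each column is 555/5 = 111 pt.
4-column span = 4·111 = 444 pt.
Subtracting 1 gutter of 4 leaves 440 for 2 columns, so d = 220 pt.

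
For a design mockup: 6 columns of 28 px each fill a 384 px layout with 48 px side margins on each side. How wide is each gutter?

24 px

Inside the margins: 384 − 96 = 288 px.
6 columns take 6·28 = 168 px; remaining 120 splits into 5 gutters.
g = 120 / 5 = 24 px.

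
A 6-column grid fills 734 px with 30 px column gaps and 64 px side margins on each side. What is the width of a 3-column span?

Content width = 734 − 2·64 = 606 px.
Subtracting 5 column gaps of 30 leaves 456 for 6 columns, so c = 76 px.
3-column span = 3·76 + 2·30 = 288 px.

288 px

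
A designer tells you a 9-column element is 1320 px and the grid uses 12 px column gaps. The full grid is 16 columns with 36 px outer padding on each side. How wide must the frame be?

Subtracting 8 column gaps of 12 leaves 1224 for 9 columns, so c = 136 px.
Adding margins, columns and gutters: 72 + 2176 + 180 = 2428 px.

2428 px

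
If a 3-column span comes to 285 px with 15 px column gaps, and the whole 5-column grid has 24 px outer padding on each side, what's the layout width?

3c + 2·15 = 285 → 3c = 255 → c = 85 px.
Layout = 2·24 + 5·85 + 4·15 = 48 + 425 + 60 = 533 px.

533 px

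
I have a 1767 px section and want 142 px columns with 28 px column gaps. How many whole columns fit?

10 columns: 10·142 + 9·28 = 1672 px ≤ 1767.
11 columns: 1842 px > 1767. So 10.

10 columns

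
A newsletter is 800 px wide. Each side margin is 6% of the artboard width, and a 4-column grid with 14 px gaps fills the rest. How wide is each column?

Margins: 6% × 800 = 48 px each, so content = 800 − 96 = 704 px.
Subtracting 3 gaps of 14 leaves 662 for 4 columns, so c = 165.5 px.

165.5 px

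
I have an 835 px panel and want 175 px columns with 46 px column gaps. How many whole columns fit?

Each extra column adds 175 + 46 = 221 px.
(835 + 46) / 221 = 3.99, so 3 columns fit.

3 columns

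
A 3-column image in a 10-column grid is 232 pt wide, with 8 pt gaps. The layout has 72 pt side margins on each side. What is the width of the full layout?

Subtracting 2 gaps of 8 leaves 216 for 3 columns, so c = 72 pt.
Adding margins, columns and gutters: 144 + 720 + 72 = 936 pt.

936 pt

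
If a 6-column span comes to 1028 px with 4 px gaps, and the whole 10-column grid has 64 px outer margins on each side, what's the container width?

1028 − 5·4 = 1008; ÷6 gives c = 168 px.
Total width: 2·64 + 10·168 + 9·4 = 1844 px.

1844 px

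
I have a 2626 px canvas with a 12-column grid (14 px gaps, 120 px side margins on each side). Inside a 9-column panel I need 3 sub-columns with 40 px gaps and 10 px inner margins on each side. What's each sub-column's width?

562 px

Subtract both margins: 2626 − 2·120 = 2386 px.
Subtracting 11 gaps of 14 leaves 2232 for 12 columns, so c = 186 px.
9-column span = 9·186 + 8·14 = 1786 px.
Inner content = 1786 − 2·10 = 1766 px.
3d + 2·40 = 1766 → 3d = 1686 → d = 562 px.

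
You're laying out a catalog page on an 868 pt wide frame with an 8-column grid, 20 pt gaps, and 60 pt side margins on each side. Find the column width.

Content width = 868 − 2·60 = 748 pt.
8 columns + 7 gaps: 8c + 7·20 = 748.
8c = 748 − 140 = 608, so c = 76 pt.

76 pt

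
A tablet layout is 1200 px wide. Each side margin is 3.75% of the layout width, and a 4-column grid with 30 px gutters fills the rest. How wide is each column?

1200 × (1 − 2·3.75%) = 1200 × 92.5% = 1110 px for the columns.
1110 − 3·30 = 1020; ÷4 gives c = 255 px.

255 px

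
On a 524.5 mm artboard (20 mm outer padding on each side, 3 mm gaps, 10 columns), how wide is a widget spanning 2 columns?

94.5 mm

Subtract both margins: 524.5 − 2·20 = 484.5 mm.
Subtracting 9 gaps of 3 leaves 457.5 for 10 columns, so c = 45.75 mm.
2-column span = 2·45.75 + 1·3 = 94.5 mm.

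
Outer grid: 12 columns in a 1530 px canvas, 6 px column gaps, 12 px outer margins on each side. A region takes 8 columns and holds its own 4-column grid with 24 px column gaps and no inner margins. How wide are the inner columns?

232.5 px

Subtract both margins: 1530 − 2·12 = 1506 px.
12 columns + 11 column gaps: 12c + 11·6 = 1506.
12c = 1506 − 66 = 1440, so c = 120 px.
Span of 8: 8·120 + 7·6 = 960 + 42 = 1002 px.
4 columns + 3 column gaps: 4d + 3·24 = 1002.
4d = 1002 − 72 = 930, so d = 232.5 px.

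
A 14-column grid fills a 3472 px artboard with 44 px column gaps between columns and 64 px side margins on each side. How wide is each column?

198 px

Take off 128 px of margins, leaving 3344 px.
14c + 13·44 = 3344 → 14c = 2772 → c = 198 px.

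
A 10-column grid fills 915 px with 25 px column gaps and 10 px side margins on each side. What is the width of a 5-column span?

435 px

Inside the margins: 915 − 20 = 895 px.
10c + 9·25 = 895 → 10c = 670 → c = 67 px.
Span of 5: 5·67 + 4·25 = 335 + 100 = 435 px.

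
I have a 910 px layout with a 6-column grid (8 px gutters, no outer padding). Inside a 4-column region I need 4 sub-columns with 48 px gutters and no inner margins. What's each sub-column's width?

6c + 5·8 = 910 → 6c = 870 → c = 145 px.
4 columns plus 3 gutters: 580 + 24 = 604 px.
4 columns + 3 gutters: 4d + 3·48 = 604.
4d = 604 − 144 = 460, so d = 115 px.

115 px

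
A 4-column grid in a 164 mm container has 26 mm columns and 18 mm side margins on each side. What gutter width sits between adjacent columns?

8 mm

Inside the margins: 164 − 36 = 128 mm.
4·26 + 3g = 128 → 3g = 24 → g = 8 mm.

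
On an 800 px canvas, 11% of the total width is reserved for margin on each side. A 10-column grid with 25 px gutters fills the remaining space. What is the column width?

39.9 px

Margins: 11% × 800 = 88 px each, so content = 800 − 176 = 624 px.
Subtracting 9 gutters of 25 leaves 399 for 10 columns, so c = 39.9 px.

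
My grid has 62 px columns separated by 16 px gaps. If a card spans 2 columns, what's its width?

Span of 2: 2·62 + 1·16 = 124 + 16 = 140 px.

140 px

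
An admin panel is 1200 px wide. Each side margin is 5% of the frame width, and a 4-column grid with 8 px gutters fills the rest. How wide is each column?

Margins: 5% × 1200 = 60 px each, so content = 1200 − 120 = 1080 px.
4 columns + 3 gutters: 4c + 3·8 = 1080.
4c = 1080 − 24 = 1056, so c = 264 px.

264 px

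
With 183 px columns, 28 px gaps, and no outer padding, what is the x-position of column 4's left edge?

633 px

Each column+gutter stride is 211 px; with no margin, 3 of them is 633 px.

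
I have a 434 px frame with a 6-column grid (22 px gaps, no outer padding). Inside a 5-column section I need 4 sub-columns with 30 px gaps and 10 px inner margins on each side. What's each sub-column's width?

62 px

6 columns + 5 gaps: 6c + 5·22 = 434.
6c = 434 − 110 = 324, so c = 54 px.
5 columns plus 4 gaps: 270 + 88 = 358 px.
Inner content = 358 − 2·10 = 338 px.
4 columns + 3 gaps: 4d + 3·30 = 338.
4d = 338 − 90 = 248, so d = 62 px.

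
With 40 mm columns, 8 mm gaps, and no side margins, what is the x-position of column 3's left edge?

96 mm

Each column+gutter stride is 48 mm; with no margin, 2 of them is 96 mm.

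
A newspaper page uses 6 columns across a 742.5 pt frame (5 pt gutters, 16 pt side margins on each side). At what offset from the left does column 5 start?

Subtract both margins: 742.5 − 2·16 = 710.5 pt.
6c + 5·5 = 710.5 → 6c = 685.5 → c = 114.25 pt.
Each column+gutter stride is 119.25 pt; 4 of them past the 16 pt margin is 16 + 477 = 493 pt.

493 pt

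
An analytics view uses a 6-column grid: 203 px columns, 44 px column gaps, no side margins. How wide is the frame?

1438 px

Summing: 1218 + 220 = 1438 px.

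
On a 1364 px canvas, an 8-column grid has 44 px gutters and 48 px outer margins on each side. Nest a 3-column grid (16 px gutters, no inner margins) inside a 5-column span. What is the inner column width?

248 px

Subtract both margins: 1364 − 2·48 = 1268 px.
8 columns + 7 gutters: 8c + 7·44 = 1268.
8c = 1268 − 308 = 960, so c = 120 px.
5-column span = 5·120 + 4·44 = 776 px.
Subtracting 2 gutters of 16 leaves 744 for 3 columns, so d = 248 px.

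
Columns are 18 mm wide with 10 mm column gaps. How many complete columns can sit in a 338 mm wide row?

12 columns

k columns need k·18 + (k−1)·10 = k·28 − 10.
k·28 − 10 ≤ 338 → k ≤ 348 / 28 ≈ 12.43, so k = 12.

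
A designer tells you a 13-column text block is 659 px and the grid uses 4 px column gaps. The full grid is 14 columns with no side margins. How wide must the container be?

13 columns + 12 column gaps: 13c + 12·4 = 659.
13c = 659 − 48 = 611, so c = 47 px.
Container = 14·47 + 13·4 = 658 + 52 = 710 px.

710 px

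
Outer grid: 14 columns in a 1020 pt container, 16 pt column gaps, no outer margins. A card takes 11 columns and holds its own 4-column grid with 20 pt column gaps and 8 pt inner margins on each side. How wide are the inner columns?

Subtracting 13 column gaps of 16 leaves 812 for 14 columns, so c = 58 pt.
11-column span = 11·58 + 10·16 = 798 pt.
Inner content = 798 − 2·8 = 782 pt.
782 − 3·20 = 722; ÷4 gives d = 180.5 pt.

180.5 pt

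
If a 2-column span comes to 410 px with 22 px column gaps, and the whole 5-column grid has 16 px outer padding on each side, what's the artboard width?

1090 px

Subtracting 1 column gap of 22 leaves 388 for 2 columns, so c = 194 px.
Total width: 2·16 + 5·194 + 4·22 = 1090 px.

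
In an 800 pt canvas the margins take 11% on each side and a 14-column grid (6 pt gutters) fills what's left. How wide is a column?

Each margin = 11% of 800 = 88 pt; content = 800 − 2·88 = 624 pt.
624 − 13·6 = 546; ÷14 gives c = 39 pt.

39 pt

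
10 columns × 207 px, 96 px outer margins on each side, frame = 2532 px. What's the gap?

Content width = 2532 − 2·96 = 2340 px.
10·207 + 9g = 2340 → 9g = 270 → g = 30 px.

30 px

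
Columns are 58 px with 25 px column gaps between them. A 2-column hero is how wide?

141 px

2-column span = 2·58 + 1·25 = 141 px.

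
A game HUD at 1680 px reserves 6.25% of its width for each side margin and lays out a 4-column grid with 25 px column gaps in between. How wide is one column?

348.75 px

Each margin = 6.25% of 1680 = 105 px; content = 1680 − 2·105 = 1470 px.
1470 − 3·25 = 1395; ÷4 gives c = 348.75 px.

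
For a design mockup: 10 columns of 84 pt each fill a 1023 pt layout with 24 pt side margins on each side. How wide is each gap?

Inside the margins: 1023 − 48 = 975 pt.
10·84 + 9g = 975 → 9g = 135 → g = 15 pt.

15 pt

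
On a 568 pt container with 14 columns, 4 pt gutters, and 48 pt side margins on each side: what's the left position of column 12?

422 pt

Take off 96 pt of margins, leaving 472 pt.
Subtracting 13 gutters of 4 leaves 420 for 14 columns, so c = 30 pt.
Before column 12: the margin + 11 columns + 11 gutters.
Offset = 48 + 11·(30 + 4) = 48 + 374 = 422 pt.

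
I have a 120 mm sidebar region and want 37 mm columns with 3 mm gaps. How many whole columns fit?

3 columns

Each extra column adds 37 + 3 = 40 mm.
(120 + 3) / 40 = 3.08, so 3 columns fit.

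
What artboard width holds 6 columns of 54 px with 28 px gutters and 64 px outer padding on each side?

592 px

Artboard = 2·64 + 6·54 + 5·28 = 128 + 324 + 140 = 592 px.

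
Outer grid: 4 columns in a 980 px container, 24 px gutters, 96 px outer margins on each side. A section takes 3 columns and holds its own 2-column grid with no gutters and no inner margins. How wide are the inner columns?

292.5 px

Outer content = 980 − 2·96 = 788 px.
4c + 3·24 = 788 → 4c = 716 → c = 179 px.
3-column span = 3·179 + 2·24 = 585 px.
585 / 2 = 292.5 px per column.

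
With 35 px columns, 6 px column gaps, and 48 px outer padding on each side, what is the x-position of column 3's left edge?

130 px

Column 3 starts at margin + 2·(column + gutter) = 48 + 2·41 = 130 px.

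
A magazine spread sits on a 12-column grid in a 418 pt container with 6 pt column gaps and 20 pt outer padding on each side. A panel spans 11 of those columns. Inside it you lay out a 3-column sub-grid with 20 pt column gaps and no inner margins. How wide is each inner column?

Take off 40 pt of margins, leaving 378 pt.
Subtracting 11 column gaps of 6 leaves 312 for 12 columns, so c = 26 pt.
Span of 11: 11·26 + 10·6 = 286 + 60 = 346 pt.
3d + 2·20 = 346 → 3d = 306 → d = 102 pt.

102 pt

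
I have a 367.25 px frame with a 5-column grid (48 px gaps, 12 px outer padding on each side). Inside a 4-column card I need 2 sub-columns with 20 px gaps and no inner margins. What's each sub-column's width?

Inside the margins: 367.25 − 24 = 343.25 px.
Subtracting 4 gaps of 48 leaves 151.25 for 5 columns, so c = 30.25 px.
Span of 4: 4·30.25 + 3·48 = 121 + 144 = 265 px.
2d + 1·20 = 265 → 2d = 245 → d = 122.5 px.

122.5 px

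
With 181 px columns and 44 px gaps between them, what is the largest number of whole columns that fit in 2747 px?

12 columns

Each extra column adds 181 + 44 = 225 px.
(2747 + 44) / 225 = 12.40, so 12 columns fit.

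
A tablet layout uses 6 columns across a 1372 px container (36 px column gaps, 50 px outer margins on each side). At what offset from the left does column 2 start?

268 px

Subtract both margins: 1372 − 2·50 = 1272 px.
6 columns + 5 column gaps: 6c + 5·36 = 1272.
6c = 1272 − 180 = 1092, so c = 182 px.
Column 2 starts at margin + 1·(column + gutter) = 50 + 1·218 = 268 px.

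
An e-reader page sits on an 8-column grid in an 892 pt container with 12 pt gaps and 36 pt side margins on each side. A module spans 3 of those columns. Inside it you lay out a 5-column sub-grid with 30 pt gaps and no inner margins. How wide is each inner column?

36 pt

Subtract both margins: 892 − 2·36 = 820 pt.
8 columns + 7 gaps: 8c + 7·12 = 820.
8c = 820 − 84 = 736, so c = 92 pt.
Span of 3: 3·92 + 2·12 = 276 + 24 = 300 pt.
5d + 4·30 = 300 → 5d = 180 → d = 36 pt.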